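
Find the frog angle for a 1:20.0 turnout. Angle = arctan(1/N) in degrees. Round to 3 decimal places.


1/N = 1/20.0 = 0.05
angle = arctan(0.05) = 0.049958 rad
angle = 0.049958 * 180/pi = 2.862 degrees

2.862


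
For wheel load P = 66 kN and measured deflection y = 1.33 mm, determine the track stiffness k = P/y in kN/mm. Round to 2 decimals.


Track stiffness k = P / y
k = 66 / 1.33
k = 49.62 kN/mm

49.62


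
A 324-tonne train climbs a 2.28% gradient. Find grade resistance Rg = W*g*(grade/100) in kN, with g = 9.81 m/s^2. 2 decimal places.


Rg = W * 9.81 * grade / 100
Rg = 324 * 9.81 * 2.28 / 100
Rg = 3178.44 * 0.0228
Rg = 72.47 kN

72.47


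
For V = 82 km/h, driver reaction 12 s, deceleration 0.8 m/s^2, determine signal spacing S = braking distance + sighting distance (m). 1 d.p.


V = 82 / 3.6 = 22.7778 m/s
Braking distance = 22.7778^2 / (2*0.8) = 324.267 m
Sighting distance = 22.7778 * 12 = 273.3333 m
S = 324.267 + 273.3333 = 597.6 m

597.6


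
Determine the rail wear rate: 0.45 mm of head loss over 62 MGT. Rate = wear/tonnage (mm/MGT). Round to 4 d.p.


Wear rate = total wear / cumulative tonnage
Rate = 0.45 / 62
Rate = 0.0073 mm/MGT

0.0073


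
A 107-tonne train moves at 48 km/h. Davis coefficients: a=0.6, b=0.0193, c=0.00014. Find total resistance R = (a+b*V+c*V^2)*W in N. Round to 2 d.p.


b*V = 0.0193 * 48 = 0.9264
c*V^2 = 0.00014 * 2304 = 0.32256
R_per_t = 0.6 + 0.9264 + 0.32256 = 1.84896 N/t
R_total = 1.84896 * 107 = 197.84 N

197.84


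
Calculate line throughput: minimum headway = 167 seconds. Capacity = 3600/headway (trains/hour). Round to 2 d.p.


Capacity = 3600 / headway
Capacity = 3600 / 167
Capacity = 21.56 trains/hour

21.56


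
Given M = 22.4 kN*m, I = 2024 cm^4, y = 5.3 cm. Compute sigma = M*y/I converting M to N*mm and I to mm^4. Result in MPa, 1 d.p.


Convert units:
M = 22.4 kN*m = 22400000 N*mm
y = 5.3 cm = 53 mm
I = 2024 cm^4 = 20240000 mm^4
sigma = 22400000 * 53 / 20240000
sigma = 58.7 MPa

58.7


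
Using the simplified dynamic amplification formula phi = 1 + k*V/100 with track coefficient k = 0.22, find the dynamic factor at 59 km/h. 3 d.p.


phi = 1 + k * V / 100
phi = 1 + 0.22 * 59 / 100
phi = 1 + 0.1298
phi = 1.130

1.130


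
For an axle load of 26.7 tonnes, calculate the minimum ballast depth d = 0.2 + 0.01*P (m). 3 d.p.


d = 0.2 + 0.01 * 26.7
d = 0.2 + 0.267
d = 0.467 m

0.467


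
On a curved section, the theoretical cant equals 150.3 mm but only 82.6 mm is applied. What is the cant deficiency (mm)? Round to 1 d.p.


Cant deficiency = equilibrium cant - actual cant
CD = 150.3 - 82.6
CD = 67.7 mm

67.7


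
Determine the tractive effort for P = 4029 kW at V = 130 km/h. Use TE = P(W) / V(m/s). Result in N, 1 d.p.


Convert: P = 4029 kW = 4029000 W
V = 130 / 3.6 = 36.1111 m/s
TE = 4029000 / 36.1111
TE = 111572.3 N

111572.3


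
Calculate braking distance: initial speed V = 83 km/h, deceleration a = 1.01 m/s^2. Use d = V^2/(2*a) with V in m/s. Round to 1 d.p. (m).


Convert speed: V = 83 / 3.6 = 23.0556 m/s
V^2 = 531.5586
d = 531.5586 / (2 * 1.01)
d = 531.5586 / 2.02
d = 263.1 m

263.1


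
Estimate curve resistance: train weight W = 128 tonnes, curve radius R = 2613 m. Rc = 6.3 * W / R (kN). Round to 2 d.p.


Rc = 6.3 * W / R
Rc = 6.3 * 128 / 2613
Rc = 806.4 / 2613
Rc = 0.31 kN

0.31


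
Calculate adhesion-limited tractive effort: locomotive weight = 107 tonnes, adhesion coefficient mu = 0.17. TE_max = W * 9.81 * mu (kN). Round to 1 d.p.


TE_max = W * g * mu
TE_max = 107 * 9.81 * 0.17
TE_max = 1049.67 * 0.17
TE_max = 178.4 kN

178.4


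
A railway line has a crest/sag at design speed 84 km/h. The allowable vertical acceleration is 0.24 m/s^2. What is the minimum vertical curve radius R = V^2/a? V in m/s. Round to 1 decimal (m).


Convert speed: V = 84 / 3.6 = 23.3333 m/s
V^2 = 544.4444 m^2/s^2
R_v = 544.4444 / 0.24
R_v = 2268.5 m

2268.5


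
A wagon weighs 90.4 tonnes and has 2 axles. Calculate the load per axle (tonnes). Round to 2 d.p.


Load per axle = total weight / number of axles
Load = 90.4 / 2
Load = 45.20 tonnes

45.20


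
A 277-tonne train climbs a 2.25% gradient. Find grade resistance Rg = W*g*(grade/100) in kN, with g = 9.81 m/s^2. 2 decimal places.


Rg = W * 9.81 * grade / 100
Rg = 277 * 9.81 * 2.25 / 100
Rg = 2717.37 * 0.0225
Rg = 61.14 kN

61.14


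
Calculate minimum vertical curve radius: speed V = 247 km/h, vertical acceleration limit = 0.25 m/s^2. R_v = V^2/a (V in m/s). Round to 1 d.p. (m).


Convert speed: V = 247 / 3.6 = 68.6111 m/s
V^2 = 4707.4846 m^2/s^2
R_v = 4707.4846 / 0.25
R_v = 18829.9 m

18829.9


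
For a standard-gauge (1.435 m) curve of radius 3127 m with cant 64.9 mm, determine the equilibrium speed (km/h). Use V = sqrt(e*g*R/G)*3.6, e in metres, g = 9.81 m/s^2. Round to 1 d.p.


Convert cant: e = 64.9 mm = 0.0649 m
V_ms = sqrt(0.0649 * 9.81 * 3127 / 1.435)
V_ms = sqrt(1387.361647) = 37.2473 m/s
V = 37.2473 * 3.6 = 134.1 km/h

134.1


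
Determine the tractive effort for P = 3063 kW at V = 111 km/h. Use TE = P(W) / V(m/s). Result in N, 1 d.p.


Convert: P = 3063 kW = 3063000 W
V = 111 / 3.6 = 30.8333 m/s
TE = 3063000 / 30.8333
TE = 99340.5 N

99340.5


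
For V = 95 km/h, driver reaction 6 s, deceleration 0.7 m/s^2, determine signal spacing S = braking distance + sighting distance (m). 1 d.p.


V = 95 / 3.6 = 26.3889 m/s
Braking distance = 26.3889^2 / (2*0.7) = 497.4096 m
Sighting distance = 26.3889 * 6 = 158.3333 m
S = 497.4096 + 158.3333 = 655.7 m

655.7


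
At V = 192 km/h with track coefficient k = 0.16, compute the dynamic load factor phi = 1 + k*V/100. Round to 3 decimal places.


phi = 1 + k * V / 100
phi = 1 + 0.16 * 192 / 100
phi = 1 + 0.3072
phi = 1.307

1.307


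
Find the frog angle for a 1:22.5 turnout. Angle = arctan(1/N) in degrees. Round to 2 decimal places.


1/N = 1/22.5 = 0.044444
angle = arctan(0.044444) = 0.044415 rad
angle = 0.044415 * 180/pi = 2.54 degrees

2.54


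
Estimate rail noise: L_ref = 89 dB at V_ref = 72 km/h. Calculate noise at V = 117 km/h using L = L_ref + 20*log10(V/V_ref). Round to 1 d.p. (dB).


V/V_ref = 117 / 72 = 1.625
log10(1.625) = 0.210853
20 * 0.210853 = 4.2171
L = 89 + 4.2171 = 93.2 dB

93.2


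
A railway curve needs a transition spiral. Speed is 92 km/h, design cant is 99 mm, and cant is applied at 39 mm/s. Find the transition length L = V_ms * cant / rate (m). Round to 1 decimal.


Convert speed: V = 92 / 3.6 = 25.5556 m/s
L = 25.5556 * 99 / 39
L = 2530.0 / 39
L = 64.9 m

64.9


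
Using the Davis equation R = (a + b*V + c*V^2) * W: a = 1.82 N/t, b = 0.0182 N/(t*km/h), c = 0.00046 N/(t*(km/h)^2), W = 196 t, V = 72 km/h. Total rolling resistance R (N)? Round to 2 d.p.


b*V = 0.0182 * 72 = 1.3104
c*V^2 = 0.00046 * 5184 = 2.38464
R_per_t = 1.82 + 1.3104 + 2.38464 = 5.51504 N/t
R_total = 5.51504 * 196 = 1080.95 N

1080.95


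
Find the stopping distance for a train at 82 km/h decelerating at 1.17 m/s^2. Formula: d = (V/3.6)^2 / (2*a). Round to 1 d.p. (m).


Convert speed: V = 82 / 3.6 = 22.7778 m/s
V^2 = 518.8272
d = 518.8272 / (2 * 1.17)
d = 518.8272 / 2.34
d = 221.7 m

221.7


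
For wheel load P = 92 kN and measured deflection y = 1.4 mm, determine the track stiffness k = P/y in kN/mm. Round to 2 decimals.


Track stiffness k = P / y
k = 92 / 1.4
k = 65.71 kN/mm

65.71


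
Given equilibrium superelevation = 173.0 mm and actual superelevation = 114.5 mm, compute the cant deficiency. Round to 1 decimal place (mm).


Cant deficiency = equilibrium cant - actual cant
CD = 173.0 - 114.5
CD = 58.5 mm

58.5


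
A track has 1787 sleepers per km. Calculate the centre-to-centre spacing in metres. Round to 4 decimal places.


Spacing = 1000 m / number of sleepers
Spacing = 1000 / 1787
Spacing = 0.5596 m

0.5596


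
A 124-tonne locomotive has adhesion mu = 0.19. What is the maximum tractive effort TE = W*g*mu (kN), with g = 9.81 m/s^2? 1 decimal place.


TE_max = W * g * mu
TE_max = 124 * 9.81 * 0.19
TE_max = 1216.44 * 0.19
TE_max = 231.1 kN

231.1


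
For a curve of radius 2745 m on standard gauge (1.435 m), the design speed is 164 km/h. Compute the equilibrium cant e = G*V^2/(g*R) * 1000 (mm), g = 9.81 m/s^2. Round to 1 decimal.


Convert speed: V = 164 / 3.6 = 45.5556 m/s
Apply formula: e = 1.435 * 45.5556^2 / (9.81 * 2745)
e = 1.435 * 2075.3086 / 26928.45
e = 0.110592 m = 110.6 mm

110.6


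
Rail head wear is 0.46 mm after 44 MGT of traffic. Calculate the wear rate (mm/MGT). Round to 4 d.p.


Wear rate = total wear / cumulative tonnage
Rate = 0.46 / 44
Rate = 0.0105 mm/MGT

0.0105


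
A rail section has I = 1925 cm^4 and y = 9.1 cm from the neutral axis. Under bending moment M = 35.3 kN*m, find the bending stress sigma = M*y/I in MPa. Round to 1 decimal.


Convert units:
M = 35.3 kN*m = 35300000 N*mm
y = 9.1 cm = 91 mm
I = 1925 cm^4 = 19250000 mm^4
sigma = 35300000 * 91 / 19250000
sigma = 166.9 MPa

166.9


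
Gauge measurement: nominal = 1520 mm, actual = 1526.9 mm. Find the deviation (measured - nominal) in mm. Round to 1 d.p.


Deviation = measured - nominal
Deviation = 1526.9 - 1520
Deviation = 6.9 mm

6.9


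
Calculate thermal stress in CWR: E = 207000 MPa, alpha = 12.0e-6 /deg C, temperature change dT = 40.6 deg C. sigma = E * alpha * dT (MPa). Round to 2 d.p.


sigma = E * alpha * dT
sigma = 207000 * 12.0e-6 * 40.6
sigma = 2.484 * 40.6
sigma = 100.85 MPa

100.85


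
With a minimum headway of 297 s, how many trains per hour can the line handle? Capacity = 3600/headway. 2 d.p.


Capacity = 3600 / headway
Capacity = 3600 / 297
Capacity = 12.12 trains/hour

12.12


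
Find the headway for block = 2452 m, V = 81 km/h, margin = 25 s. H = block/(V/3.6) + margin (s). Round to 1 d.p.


V = 81 / 3.6 = 22.5 m/s
Block traversal time = 2452 / 22.5 = 108.9778 s
Headway = 108.9778 + 25
Headway = 134.0 s

134.0


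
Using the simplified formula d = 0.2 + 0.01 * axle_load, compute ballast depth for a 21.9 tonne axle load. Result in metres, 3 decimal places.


d = 0.2 + 0.01 * 21.9
d = 0.2 + 0.219
d = 0.419 m

0.419


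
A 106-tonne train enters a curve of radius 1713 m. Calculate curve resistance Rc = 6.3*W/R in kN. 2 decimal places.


Rc = 6.3 * W / R
Rc = 6.3 * 106 / 1713
Rc = 667.8 / 1713
Rc = 0.39 kN

0.39


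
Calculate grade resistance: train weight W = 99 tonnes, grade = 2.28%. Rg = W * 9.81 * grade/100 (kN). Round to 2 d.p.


Rg = W * 9.81 * grade / 100
Rg = 99 * 9.81 * 2.28 / 100
Rg = 971.19 * 0.0228
Rg = 22.14 kN

22.14


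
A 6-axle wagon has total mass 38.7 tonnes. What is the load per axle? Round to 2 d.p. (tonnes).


Load per axle = total weight / number of axles
Load = 38.7 / 6
Load = 6.45 tonnes

6.45


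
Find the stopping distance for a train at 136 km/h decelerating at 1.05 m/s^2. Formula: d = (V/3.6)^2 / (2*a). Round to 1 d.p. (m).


Convert speed: V = 136 / 3.6 = 37.7778 m/s
V^2 = 1427.1605
d = 1427.1605 / (2 * 1.05)
d = 1427.1605 / 2.1
d = 679.6 m

679.6


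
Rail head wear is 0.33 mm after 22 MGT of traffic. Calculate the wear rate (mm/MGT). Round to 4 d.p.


Wear rate = total wear / cumulative tonnage
Rate = 0.33 / 22
Rate = 0.0150 mm/MGT

0.0150


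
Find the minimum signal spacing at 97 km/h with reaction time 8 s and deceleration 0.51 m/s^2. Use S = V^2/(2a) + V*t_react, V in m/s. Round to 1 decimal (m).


V = 97 / 3.6 = 26.9444 m/s
Braking distance = 26.9444^2 / (2*0.51) = 711.7677 m
Sighting distance = 26.9444 * 8 = 215.5556 m
S = 711.7677 + 215.5556 = 927.3 m

927.3


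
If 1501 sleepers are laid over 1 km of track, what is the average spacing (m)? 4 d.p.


Spacing = 1000 m / number of sleepers
Spacing = 1000 / 1501
Spacing = 0.6662 m

0.6662


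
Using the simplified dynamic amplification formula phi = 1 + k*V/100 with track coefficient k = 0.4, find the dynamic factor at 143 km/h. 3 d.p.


phi = 1 + k * V / 100
phi = 1 + 0.4 * 143 / 100
phi = 1 + 0.572
phi = 1.572

1.572


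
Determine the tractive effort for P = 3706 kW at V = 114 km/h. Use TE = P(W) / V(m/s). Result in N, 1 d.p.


Convert: P = 3706 kW = 3706000 W
V = 114 / 3.6 = 31.6667 m/s
TE = 3706000 / 31.6667
TE = 117031.6 N

117031.6


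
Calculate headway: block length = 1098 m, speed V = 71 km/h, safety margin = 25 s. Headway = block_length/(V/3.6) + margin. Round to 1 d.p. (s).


V = 71 / 3.6 = 19.7222 m/s
Block traversal time = 1098 / 19.7222 = 55.6732 s
Headway = 55.6732 + 25
Headway = 80.7 s

80.7


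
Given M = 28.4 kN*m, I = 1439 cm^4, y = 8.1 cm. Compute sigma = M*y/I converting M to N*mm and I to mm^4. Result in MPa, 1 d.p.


Convert units:
M = 28.4 kN*m = 28400000 N*mm
y = 8.1 cm = 81 mm
I = 1439 cm^4 = 14390000 mm^4
sigma = 28400000 * 81 / 14390000
sigma = 159.9 MPa

159.9


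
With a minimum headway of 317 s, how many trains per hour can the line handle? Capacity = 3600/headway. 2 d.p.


Capacity = 3600 / headway
Capacity = 3600 / 317
Capacity = 11.36 trains/hour

11.36


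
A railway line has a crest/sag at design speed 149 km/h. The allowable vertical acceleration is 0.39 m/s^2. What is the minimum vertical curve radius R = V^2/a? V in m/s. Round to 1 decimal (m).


Convert speed: V = 149 / 3.6 = 41.3889 m/s
V^2 = 1713.0401 m^2/s^2
R_v = 1713.0401 / 0.39
R_v = 4392.4 m

4392.4


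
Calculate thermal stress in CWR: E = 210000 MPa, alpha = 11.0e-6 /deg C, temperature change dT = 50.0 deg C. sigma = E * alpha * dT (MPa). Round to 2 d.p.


sigma = E * alpha * dT
sigma = 210000 * 11.0e-6 * 50.0
sigma = 2.31 * 50.0
sigma = 115.50 MPa

115.50


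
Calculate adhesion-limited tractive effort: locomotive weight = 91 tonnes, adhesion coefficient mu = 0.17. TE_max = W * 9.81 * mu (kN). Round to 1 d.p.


TE_max = W * g * mu
TE_max = 91 * 9.81 * 0.17
TE_max = 892.71 * 0.17
TE_max = 151.8 kN

151.8


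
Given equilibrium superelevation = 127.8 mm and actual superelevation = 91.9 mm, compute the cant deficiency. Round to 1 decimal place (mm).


Cant deficiency = equilibrium cant - actual cant
CD = 127.8 - 91.9
CD = 35.9 mm

35.9


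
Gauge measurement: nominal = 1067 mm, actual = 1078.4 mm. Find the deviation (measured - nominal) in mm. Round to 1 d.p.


Deviation = measured - nominal
Deviation = 1078.4 - 1067
Deviation = 11.4 mm

11.4


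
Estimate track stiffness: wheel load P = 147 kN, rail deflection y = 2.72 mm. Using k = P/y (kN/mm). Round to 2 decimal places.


Track stiffness k = P / y
k = 147 / 2.72
k = 54.04 kN/mm

54.04


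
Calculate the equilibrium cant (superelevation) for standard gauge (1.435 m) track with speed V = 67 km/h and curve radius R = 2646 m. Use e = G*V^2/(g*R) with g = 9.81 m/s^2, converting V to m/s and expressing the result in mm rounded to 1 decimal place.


Convert speed: V = 67 / 3.6 = 18.6111 m/s
Apply formula: e = 1.435 * 18.6111^2 / (9.81 * 2646)
e = 1.435 * 346.3735 / 25957.26
e = 0.019149 m = 19.1 mm

19.1


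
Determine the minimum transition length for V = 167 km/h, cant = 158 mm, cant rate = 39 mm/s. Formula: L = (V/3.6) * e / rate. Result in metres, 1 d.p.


Convert speed: V = 167 / 3.6 = 46.3889 m/s
L = 46.3889 * 158 / 39
L = 7329.4444 / 39
L = 187.9 m

187.9


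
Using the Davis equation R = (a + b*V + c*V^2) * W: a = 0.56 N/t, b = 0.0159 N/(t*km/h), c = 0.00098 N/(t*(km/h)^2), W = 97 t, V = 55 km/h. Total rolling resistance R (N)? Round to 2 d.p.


b*V = 0.0159 * 55 = 0.8745
c*V^2 = 0.00098 * 3025 = 2.9645
R_per_t = 0.56 + 0.8745 + 2.9645 = 4.399 N/t
R_total = 4.399 * 97 = 426.70 N

426.70


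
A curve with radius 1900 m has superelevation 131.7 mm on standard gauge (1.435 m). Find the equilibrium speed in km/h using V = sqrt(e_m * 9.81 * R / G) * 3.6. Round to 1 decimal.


Convert cant: e = 131.7 mm = 0.1317 m
V_ms = sqrt(0.1317 * 9.81 * 1900 / 1.435)
V_ms = sqrt(1710.631568) = 41.3598 m/s
V = 41.3598 * 3.6 = 148.9 km/h

148.9


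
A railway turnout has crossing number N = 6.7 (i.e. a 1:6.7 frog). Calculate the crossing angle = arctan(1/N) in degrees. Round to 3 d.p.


1/N = 1/6.7 = 0.149254
angle = arctan(0.149254) = 0.14816 rad
angle = 0.14816 * 180/pi = 8.489 degrees

8.489


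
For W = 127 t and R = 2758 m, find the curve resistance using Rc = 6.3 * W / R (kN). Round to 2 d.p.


Rc = 6.3 * W / R
Rc = 6.3 * 127 / 2758
Rc = 800.1 / 2758
Rc = 0.29 kN

0.29


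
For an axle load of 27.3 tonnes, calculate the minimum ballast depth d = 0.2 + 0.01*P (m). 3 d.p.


d = 0.2 + 0.01 * 27.3
d = 0.2 + 0.273
d = 0.473 m

0.473


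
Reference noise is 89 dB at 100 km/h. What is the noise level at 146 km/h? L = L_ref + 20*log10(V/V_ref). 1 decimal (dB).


V/V_ref = 146 / 100 = 1.46
log10(1.46) = 0.164353
20 * 0.164353 = 3.2871
L = 89 + 3.2871 = 92.3 dB

92.3


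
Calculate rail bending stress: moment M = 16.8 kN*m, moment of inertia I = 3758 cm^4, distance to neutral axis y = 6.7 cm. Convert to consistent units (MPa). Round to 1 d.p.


Convert units:
M = 16.8 kN*m = 16800000 N*mm
y = 6.7 cm = 67 mm
I = 3758 cm^4 = 37580000 mm^4
sigma = 16800000 * 67 / 37580000
sigma = 30.0 MPa

30.0


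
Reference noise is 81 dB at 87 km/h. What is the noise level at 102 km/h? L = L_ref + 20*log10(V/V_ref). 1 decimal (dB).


V/V_ref = 102 / 87 = 1.172414
log10(1.172414) = 0.069081
20 * 0.069081 = 1.3816
L = 81 + 1.3816 = 82.4 dB

82.4


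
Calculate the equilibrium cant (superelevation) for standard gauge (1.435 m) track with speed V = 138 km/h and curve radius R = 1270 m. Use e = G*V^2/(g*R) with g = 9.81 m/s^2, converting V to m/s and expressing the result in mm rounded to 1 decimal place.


Convert speed: V = 138 / 3.6 = 38.3333 m/s
Apply formula: e = 1.435 * 38.3333^2 / (9.81 * 1270)
e = 1.435 * 1469.4444 / 12458.7
e = 0.169251 m = 169.3 mm

169.3


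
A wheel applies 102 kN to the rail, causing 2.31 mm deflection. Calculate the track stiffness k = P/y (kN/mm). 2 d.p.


Track stiffness k = P / y
k = 102 / 2.31
k = 44.16 kN/mm

44.16


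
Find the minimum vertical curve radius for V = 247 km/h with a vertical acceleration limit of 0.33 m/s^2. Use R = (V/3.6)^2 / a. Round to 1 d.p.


Convert speed: V = 247 / 3.6 = 68.6111 m/s
V^2 = 4707.4846 m^2/s^2
R_v = 4707.4846 / 0.33
R_v = 14265.1 m

14265.1


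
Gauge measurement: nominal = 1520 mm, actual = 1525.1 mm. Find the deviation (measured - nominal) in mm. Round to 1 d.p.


Deviation = measured - nominal
Deviation = 1525.1 - 1520
Deviation = 5.1 mm

5.1


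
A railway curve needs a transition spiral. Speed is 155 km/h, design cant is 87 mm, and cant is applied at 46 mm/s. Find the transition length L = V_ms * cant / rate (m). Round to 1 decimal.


Convert speed: V = 155 / 3.6 = 43.0556 m/s
L = 43.0556 * 87 / 46
L = 3745.8333 / 46
L = 81.4 m

81.4


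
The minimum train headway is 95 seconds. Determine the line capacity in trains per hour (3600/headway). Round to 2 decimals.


Capacity = 3600 / headway
Capacity = 3600 / 95
Capacity = 37.89 trains/hour

37.89


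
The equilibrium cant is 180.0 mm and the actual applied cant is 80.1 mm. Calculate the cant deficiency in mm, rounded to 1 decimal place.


Cant deficiency = equilibrium cant - actual cant
CD = 180.0 - 80.1
CD = 99.9 mm

99.9


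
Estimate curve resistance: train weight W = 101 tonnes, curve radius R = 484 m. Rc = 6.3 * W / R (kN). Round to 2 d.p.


Rc = 6.3 * W / R
Rc = 6.3 * 101 / 484
Rc = 636.3 / 484
Rc = 1.31 kN

1.31


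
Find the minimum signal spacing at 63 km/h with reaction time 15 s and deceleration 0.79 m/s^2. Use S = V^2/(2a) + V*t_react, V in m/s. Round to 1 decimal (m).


V = 63 / 3.6 = 17.5 m/s
Braking distance = 17.5^2 / (2*0.79) = 193.8291 m
Sighting distance = 17.5 * 15 = 262.5 m
S = 193.8291 + 262.5 = 456.3 m

456.3


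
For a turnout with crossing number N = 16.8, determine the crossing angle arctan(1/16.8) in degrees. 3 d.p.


1/N = 1/16.8 = 0.059524
angle = arctan(0.059524) = 0.059454 rad
angle = 0.059454 * 180/pi = 3.406 degrees

3.406


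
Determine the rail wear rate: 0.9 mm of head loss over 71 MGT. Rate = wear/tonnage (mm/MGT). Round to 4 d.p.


Wear rate = total wear / cumulative tonnage
Rate = 0.9 / 71
Rate = 0.0127 mm/MGT

0.0127


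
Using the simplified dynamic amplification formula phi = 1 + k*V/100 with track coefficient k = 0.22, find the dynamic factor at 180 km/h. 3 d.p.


phi = 1 + k * V / 100
phi = 1 + 0.22 * 180 / 100
phi = 1 + 0.396
phi = 1.396

1.396


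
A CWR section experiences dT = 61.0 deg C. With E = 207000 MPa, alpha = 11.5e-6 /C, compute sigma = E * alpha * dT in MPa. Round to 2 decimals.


sigma = E * alpha * dT
sigma = 207000 * 11.5e-6 * 61.0
sigma = 2.3805 * 61.0
sigma = 145.21 MPa

145.21


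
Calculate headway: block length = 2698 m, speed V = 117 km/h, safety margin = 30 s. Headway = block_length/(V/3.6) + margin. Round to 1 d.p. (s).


V = 117 / 3.6 = 32.5 m/s
Block traversal time = 2698 / 32.5 = 83.0154 s
Headway = 83.0154 + 30
Headway = 113.0 s

113.0


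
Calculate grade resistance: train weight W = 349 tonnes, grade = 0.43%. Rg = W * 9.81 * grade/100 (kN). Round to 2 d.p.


Rg = W * 9.81 * grade / 100
Rg = 349 * 9.81 * 0.43 / 100
Rg = 3423.69 * 0.0043
Rg = 14.72 kN

14.72


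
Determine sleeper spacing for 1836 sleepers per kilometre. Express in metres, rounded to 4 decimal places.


Spacing = 1000 m / number of sleepers
Spacing = 1000 / 1836
Spacing = 0.5447 m

0.5447


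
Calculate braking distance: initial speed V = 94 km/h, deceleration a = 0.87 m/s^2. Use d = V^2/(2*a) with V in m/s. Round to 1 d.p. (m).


Convert speed: V = 94 / 3.6 = 26.1111 m/s
V^2 = 681.7901
d = 681.7901 / (2 * 0.87)
d = 681.7901 / 1.74
d = 391.8 m

391.8


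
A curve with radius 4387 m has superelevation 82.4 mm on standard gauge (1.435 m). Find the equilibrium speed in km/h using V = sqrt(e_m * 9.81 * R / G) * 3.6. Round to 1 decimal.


Convert cant: e = 82.4 mm = 0.0824 m
V_ms = sqrt(0.0824 * 9.81 * 4387 / 1.435)
V_ms = sqrt(2471.223086) = 49.7114 m/s
V = 49.7114 * 3.6 = 179.0 km/h

179.0


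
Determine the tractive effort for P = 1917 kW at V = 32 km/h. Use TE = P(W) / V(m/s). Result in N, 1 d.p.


Convert: P = 1917 kW = 1917000 W
V = 32 / 3.6 = 8.8889 m/s
TE = 1917000 / 8.8889
TE = 215662.5 N

215662.5


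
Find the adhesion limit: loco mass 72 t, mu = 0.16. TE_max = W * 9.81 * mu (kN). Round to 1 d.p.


TE_max = W * g * mu
TE_max = 72 * 9.81 * 0.16
TE_max = 706.32 * 0.16
TE_max = 113.0 kN

113.0


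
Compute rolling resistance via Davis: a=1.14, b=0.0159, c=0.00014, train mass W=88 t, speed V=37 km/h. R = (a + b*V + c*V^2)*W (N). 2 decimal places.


b*V = 0.0159 * 37 = 0.5883
c*V^2 = 0.00014 * 1369 = 0.19166
R_per_t = 1.14 + 0.5883 + 0.19166 = 1.91996 N/t
R_total = 1.91996 * 88 = 168.96 N

168.96


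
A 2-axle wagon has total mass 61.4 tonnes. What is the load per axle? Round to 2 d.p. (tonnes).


Load per axle = total weight / number of axles
Load = 61.4 / 2
Load = 30.70 tonnes

30.70


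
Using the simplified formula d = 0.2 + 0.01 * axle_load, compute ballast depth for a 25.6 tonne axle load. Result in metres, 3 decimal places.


d = 0.2 + 0.01 * 25.6
d = 0.2 + 0.256
d = 0.456 m

0.456


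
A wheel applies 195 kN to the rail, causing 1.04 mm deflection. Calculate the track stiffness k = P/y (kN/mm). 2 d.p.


Track stiffness k = P / y
k = 195 / 1.04
k = 187.50 kN/mm

187.50


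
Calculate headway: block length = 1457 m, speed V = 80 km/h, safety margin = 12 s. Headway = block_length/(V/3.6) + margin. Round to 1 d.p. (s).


V = 80 / 3.6 = 22.2222 m/s
Block traversal time = 1457 / 22.2222 = 65.565 s
Headway = 65.565 + 12
Headway = 77.6 s

77.6


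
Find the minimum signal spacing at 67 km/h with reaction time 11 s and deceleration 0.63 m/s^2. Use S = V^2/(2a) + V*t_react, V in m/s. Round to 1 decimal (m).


V = 67 / 3.6 = 18.6111 m/s
Braking distance = 18.6111^2 / (2*0.63) = 274.8996 m
Sighting distance = 18.6111 * 11 = 204.7222 m
S = 274.8996 + 204.7222 = 479.6 m

479.6


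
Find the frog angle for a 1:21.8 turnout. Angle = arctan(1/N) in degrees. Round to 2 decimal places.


1/N = 1/21.8 = 0.045872
angle = arctan(0.045872) = 0.045839 rad
angle = 0.045839 * 180/pi = 2.63 degrees

2.63


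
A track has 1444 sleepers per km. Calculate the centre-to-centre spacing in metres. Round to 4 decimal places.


Spacing = 1000 m / number of sleepers
Spacing = 1000 / 1444
Spacing = 0.6925 m

0.6925


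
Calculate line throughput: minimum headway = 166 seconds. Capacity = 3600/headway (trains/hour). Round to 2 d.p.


Capacity = 3600 / headway
Capacity = 3600 / 166
Capacity = 21.69 trains/hour

21.69


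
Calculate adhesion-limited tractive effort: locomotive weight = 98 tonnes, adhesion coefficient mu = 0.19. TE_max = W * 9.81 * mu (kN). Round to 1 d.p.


TE_max = W * g * mu
TE_max = 98 * 9.81 * 0.19
TE_max = 961.38 * 0.19
TE_max = 182.7 kN

182.7


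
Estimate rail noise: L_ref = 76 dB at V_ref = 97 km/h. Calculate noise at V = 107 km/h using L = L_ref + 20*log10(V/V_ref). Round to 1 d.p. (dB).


V/V_ref = 107 / 97 = 1.103093
log10(1.103093) = 0.042612
20 * 0.042612 = 0.8522
L = 76 + 0.8522 = 76.9 dB

76.9


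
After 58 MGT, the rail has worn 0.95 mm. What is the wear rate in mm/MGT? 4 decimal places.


Wear rate = total wear / cumulative tonnage
Rate = 0.95 / 58
Rate = 0.0164 mm/MGT

0.0164


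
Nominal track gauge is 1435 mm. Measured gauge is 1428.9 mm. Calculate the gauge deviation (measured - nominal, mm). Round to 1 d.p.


Deviation = measured - nominal
Deviation = 1428.9 - 1435
Deviation = -6.1 mm

-6.1


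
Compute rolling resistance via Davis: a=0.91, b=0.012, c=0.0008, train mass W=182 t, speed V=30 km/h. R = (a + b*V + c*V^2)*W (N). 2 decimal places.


b*V = 0.012 * 30 = 0.36
c*V^2 = 0.0008 * 900 = 0.72
R_per_t = 0.91 + 0.36 + 0.72 = 1.99 N/t
R_total = 1.99 * 182 = 362.18 N

362.18


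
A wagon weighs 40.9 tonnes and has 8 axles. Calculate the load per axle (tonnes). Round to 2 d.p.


Load per axle = total weight / number of axles
Load = 40.9 / 8
Load = 5.11 tonnes

5.11


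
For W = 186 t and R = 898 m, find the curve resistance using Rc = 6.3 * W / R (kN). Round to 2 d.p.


Rc = 6.3 * W / R
Rc = 6.3 * 186 / 898
Rc = 1171.8 / 898
Rc = 1.30 kN

1.30


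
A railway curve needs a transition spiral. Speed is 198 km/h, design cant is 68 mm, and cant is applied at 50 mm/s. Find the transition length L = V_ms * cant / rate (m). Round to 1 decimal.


Convert speed: V = 198 / 3.6 = 55.0 m/s
L = 55.0 * 68 / 50
L = 3740.0 / 50
L = 74.8 m

74.8


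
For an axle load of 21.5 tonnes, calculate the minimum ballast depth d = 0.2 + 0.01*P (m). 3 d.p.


d = 0.2 + 0.01 * 21.5
d = 0.2 + 0.215
d = 0.415 m

0.415


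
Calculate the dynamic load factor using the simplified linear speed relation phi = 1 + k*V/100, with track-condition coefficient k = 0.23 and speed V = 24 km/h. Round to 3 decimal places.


phi = 1 + k * V / 100
phi = 1 + 0.23 * 24 / 100
phi = 1 + 0.0552
phi = 1.055

1.055


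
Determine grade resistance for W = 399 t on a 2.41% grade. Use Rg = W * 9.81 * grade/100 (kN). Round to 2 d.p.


Rg = W * 9.81 * grade / 100
Rg = 399 * 9.81 * 2.41 / 100
Rg = 3914.19 * 0.0241
Rg = 94.33 kN

94.33


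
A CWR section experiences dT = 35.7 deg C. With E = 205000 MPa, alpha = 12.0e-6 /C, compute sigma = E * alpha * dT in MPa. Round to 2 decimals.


sigma = E * alpha * dT
sigma = 205000 * 12.0e-6 * 35.7
sigma = 2.46 * 35.7
sigma = 87.82 MPa

87.82


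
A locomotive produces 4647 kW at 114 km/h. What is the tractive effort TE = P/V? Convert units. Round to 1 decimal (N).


Convert: P = 4647 kW = 4647000 W
V = 114 / 3.6 = 31.6667 m/s
TE = 4647000 / 31.6667
TE = 146747.4 N

146747.4


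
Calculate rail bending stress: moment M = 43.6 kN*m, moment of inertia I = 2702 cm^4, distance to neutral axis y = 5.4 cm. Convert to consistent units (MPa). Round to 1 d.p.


Convert units:
M = 43.6 kN*m = 43600000 N*mm
y = 5.4 cm = 54 mm
I = 2702 cm^4 = 27020000 mm^4
sigma = 43600000 * 54 / 27020000
sigma = 87.1 MPa

87.1


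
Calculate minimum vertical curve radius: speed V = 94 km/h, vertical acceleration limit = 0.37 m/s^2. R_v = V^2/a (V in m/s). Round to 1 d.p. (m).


Convert speed: V = 94 / 3.6 = 26.1111 m/s
V^2 = 681.7901 m^2/s^2
R_v = 681.7901 / 0.37
R_v = 1842.7 m

1842.7


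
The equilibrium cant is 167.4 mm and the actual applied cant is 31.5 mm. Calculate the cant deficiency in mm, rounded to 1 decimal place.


Cant deficiency = equilibrium cant - actual cant
CD = 167.4 - 31.5
CD = 135.9 mm

135.9


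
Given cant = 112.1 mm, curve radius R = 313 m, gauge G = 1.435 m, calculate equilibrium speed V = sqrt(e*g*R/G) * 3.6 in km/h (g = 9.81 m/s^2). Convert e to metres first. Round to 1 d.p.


Convert cant: e = 112.1 mm = 0.1121 m
V_ms = sqrt(0.1121 * 9.81 * 313 / 1.435)
V_ms = sqrt(239.865096) = 15.4876 m/s
V = 15.4876 * 3.6 = 55.8 km/h

55.8


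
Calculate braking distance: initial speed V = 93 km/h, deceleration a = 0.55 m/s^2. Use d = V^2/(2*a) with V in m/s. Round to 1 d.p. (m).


Convert speed: V = 93 / 3.6 = 25.8333 m/s
V^2 = 667.3611
d = 667.3611 / (2 * 0.55)
d = 667.3611 / 1.1
d = 606.7 m

606.7


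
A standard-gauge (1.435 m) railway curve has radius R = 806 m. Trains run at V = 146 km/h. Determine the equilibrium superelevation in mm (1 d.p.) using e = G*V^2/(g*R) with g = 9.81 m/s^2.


Convert speed: V = 146 / 3.6 = 40.5556 m/s
Apply formula: e = 1.435 * 40.5556^2 / (9.81 * 806)
e = 1.435 * 1644.7531 / 7906.86
e = 0.298503 m = 298.5 mm

298.5


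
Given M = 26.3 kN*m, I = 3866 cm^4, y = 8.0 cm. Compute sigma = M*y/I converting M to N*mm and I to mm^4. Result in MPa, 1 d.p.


Convert units:
M = 26.3 kN*m = 26300000 N*mm
y = 8.0 cm = 80 mm
I = 3866 cm^4 = 38660000 mm^4
sigma = 26300000 * 80 / 38660000
sigma = 54.4 MPa

54.4


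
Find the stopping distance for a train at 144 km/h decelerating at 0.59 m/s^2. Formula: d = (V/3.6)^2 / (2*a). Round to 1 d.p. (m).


Convert speed: V = 144 / 3.6 = 40.0 m/s
V^2 = 1600.0
d = 1600.0 / (2 * 0.59)
d = 1600.0 / 1.18
d = 1355.9 m

1355.9


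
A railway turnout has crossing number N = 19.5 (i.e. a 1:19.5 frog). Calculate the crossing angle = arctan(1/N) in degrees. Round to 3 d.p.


1/N = 1/19.5 = 0.051282
angle = arctan(0.051282) = 0.051237 rad
angle = 0.051237 * 180/pi = 2.936 degrees

2.936


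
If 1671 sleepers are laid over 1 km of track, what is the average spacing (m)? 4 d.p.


Spacing = 1000 m / number of sleepers
Spacing = 1000 / 1671
Spacing = 0.5984 m

0.5984


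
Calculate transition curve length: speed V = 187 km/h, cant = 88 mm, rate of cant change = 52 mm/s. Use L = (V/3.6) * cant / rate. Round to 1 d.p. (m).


Convert speed: V = 187 / 3.6 = 51.9444 m/s
L = 51.9444 * 88 / 52
L = 4571.1111 / 52
L = 87.9 m

87.9


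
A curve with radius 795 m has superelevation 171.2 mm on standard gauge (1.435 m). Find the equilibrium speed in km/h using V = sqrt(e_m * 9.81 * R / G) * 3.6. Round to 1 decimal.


Convert cant: e = 171.2 mm = 0.1712 m
V_ms = sqrt(0.1712 * 9.81 * 795 / 1.435)
V_ms = sqrt(930.439192) = 30.5031 m/s
V = 30.5031 * 3.6 = 109.8 km/h

109.8


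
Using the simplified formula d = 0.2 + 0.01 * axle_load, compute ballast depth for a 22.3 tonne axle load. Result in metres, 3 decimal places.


d = 0.2 + 0.01 * 22.3
d = 0.2 + 0.223
d = 0.423 m

0.423


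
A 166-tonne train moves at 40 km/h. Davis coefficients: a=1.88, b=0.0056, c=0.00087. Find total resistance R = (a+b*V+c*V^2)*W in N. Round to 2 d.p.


b*V = 0.0056 * 40 = 0.224
c*V^2 = 0.00087 * 1600 = 1.392
R_per_t = 1.88 + 0.224 + 1.392 = 3.496 N/t
R_total = 3.496 * 166 = 580.34 N

580.34


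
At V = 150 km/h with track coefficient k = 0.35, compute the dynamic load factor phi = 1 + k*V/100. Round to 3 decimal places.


phi = 1 + k * V / 100
phi = 1 + 0.35 * 150 / 100
phi = 1 + 0.525
phi = 1.525

1.525


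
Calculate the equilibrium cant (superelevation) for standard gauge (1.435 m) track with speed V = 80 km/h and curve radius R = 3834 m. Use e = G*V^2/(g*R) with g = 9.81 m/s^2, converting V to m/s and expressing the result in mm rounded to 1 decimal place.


Convert speed: V = 80 / 3.6 = 22.2222 m/s
Apply formula: e = 1.435 * 22.2222^2 / (9.81 * 3834)
e = 1.435 * 493.8272 / 37611.54
e = 0.018841 m = 18.8 mm

18.8


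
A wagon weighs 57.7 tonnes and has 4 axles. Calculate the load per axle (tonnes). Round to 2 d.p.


Load per axle = total weight / number of axles
Load = 57.7 / 4
Load = 14.43 tonnes

14.43


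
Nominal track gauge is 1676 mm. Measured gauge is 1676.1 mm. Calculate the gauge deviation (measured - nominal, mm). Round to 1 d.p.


Deviation = measured - nominal
Deviation = 1676.1 - 1676
Deviation = 0.1 mm

0.1


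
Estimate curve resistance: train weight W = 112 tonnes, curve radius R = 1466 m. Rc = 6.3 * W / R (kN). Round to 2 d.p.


Rc = 6.3 * W / R
Rc = 6.3 * 112 / 1466
Rc = 705.6 / 1466
Rc = 0.48 kN

0.48


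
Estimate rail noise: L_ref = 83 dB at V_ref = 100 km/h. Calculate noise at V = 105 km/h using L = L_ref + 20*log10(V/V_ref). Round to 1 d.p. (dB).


V/V_ref = 105 / 100 = 1.05
log10(1.05) = 0.021189
20 * 0.021189 = 0.4238
L = 83 + 0.4238 = 83.4 dB

83.4


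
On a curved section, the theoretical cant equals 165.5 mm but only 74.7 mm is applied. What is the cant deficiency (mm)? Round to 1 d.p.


Cant deficiency = equilibrium cant - actual cant
CD = 165.5 - 74.7
CD = 90.8 mm

90.8


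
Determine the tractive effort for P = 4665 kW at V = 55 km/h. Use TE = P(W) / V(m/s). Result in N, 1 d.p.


Convert: P = 4665 kW = 4665000 W
V = 55 / 3.6 = 15.2778 m/s
TE = 4665000 / 15.2778
TE = 305345.5 N

305345.5


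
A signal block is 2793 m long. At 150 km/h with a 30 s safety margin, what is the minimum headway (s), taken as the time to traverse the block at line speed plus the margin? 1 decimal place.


V = 150 / 3.6 = 41.6667 m/s
Block traversal time = 2793 / 41.6667 = 67.032 s
Headway = 67.032 + 30
Headway = 97.0 s

97.0


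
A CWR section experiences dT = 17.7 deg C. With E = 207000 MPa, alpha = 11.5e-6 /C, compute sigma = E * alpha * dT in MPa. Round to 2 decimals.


sigma = E * alpha * dT
sigma = 207000 * 11.5e-6 * 17.7
sigma = 2.3805 * 17.7
sigma = 42.13 MPa

42.13


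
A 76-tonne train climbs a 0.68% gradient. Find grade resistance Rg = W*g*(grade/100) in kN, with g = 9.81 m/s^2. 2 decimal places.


Rg = W * 9.81 * grade / 100
Rg = 76 * 9.81 * 0.68 / 100
Rg = 745.56 * 0.0068
Rg = 5.07 kN

5.07


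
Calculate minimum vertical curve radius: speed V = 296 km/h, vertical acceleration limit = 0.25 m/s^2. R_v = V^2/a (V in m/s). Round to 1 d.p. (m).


Convert speed: V = 296 / 3.6 = 82.2222 m/s
V^2 = 6760.4938 m^2/s^2
R_v = 6760.4938 / 0.25
R_v = 27042.0 m

27042.0


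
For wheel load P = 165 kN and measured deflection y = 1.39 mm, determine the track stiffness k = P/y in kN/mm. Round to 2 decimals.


Track stiffness k = P / y
k = 165 / 1.39
k = 118.71 kN/mm

118.71


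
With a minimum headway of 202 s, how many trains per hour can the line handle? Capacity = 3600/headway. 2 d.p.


Capacity = 3600 / headway
Capacity = 3600 / 202
Capacity = 17.82 trains/hour

17.82


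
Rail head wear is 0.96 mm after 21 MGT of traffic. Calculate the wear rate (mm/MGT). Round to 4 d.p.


Wear rate = total wear / cumulative tonnage
Rate = 0.96 / 21
Rate = 0.0457 mm/MGT

0.0457


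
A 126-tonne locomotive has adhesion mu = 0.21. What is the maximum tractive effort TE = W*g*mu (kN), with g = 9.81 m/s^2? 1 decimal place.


TE_max = W * g * mu
TE_max = 126 * 9.81 * 0.21
TE_max = 1236.06 * 0.21
TE_max = 259.6 kN

259.6


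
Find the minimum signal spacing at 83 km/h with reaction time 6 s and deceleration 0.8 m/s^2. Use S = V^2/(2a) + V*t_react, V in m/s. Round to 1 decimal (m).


V = 83 / 3.6 = 23.0556 m/s
Braking distance = 23.0556^2 / (2*0.8) = 332.2242 m
Sighting distance = 23.0556 * 6 = 138.3333 m
S = 332.2242 + 138.3333 = 470.6 m

470.6


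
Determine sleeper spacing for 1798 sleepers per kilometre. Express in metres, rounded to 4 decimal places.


Spacing = 1000 m / number of sleepers
Spacing = 1000 / 1798
Spacing = 0.5562 m

0.5562


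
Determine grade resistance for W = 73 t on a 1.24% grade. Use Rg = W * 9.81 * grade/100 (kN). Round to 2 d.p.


Rg = W * 9.81 * grade / 100
Rg = 73 * 9.81 * 1.24 / 100
Rg = 716.13 * 0.0124
Rg = 8.88 kN

8.88


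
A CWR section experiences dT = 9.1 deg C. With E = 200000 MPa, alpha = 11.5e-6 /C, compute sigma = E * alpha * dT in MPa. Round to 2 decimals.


sigma = E * alpha * dT
sigma = 200000 * 11.5e-6 * 9.1
sigma = 2.3 * 9.1
sigma = 20.93 MPa

20.93


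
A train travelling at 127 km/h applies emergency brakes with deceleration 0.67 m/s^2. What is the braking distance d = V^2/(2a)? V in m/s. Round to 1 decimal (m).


Convert speed: V = 127 / 3.6 = 35.2778 m/s
V^2 = 1244.5216
d = 1244.5216 / (2 * 0.67)
d = 1244.5216 / 1.34
d = 928.7 m

928.7


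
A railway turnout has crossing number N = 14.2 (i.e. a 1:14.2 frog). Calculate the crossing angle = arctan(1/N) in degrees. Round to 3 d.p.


1/N = 1/14.2 = 0.070423
angle = arctan(0.070423) = 0.070306 rad
angle = 0.070306 * 180/pi = 4.028 degrees

4.028


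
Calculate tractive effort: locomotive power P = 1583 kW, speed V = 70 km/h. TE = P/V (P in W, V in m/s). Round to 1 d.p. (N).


Convert: P = 1583 kW = 1583000 W
V = 70 / 3.6 = 19.4444 m/s
TE = 1583000 / 19.4444
TE = 81411.4 N

81411.4


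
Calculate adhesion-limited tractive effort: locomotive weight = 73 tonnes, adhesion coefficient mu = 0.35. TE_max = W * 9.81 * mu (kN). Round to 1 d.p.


TE_max = W * g * mu
TE_max = 73 * 9.81 * 0.35
TE_max = 716.13 * 0.35
TE_max = 250.6 kN

250.6


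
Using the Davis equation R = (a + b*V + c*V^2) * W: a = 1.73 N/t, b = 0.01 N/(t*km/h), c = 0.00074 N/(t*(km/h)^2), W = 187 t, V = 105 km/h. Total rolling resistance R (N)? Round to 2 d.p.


b*V = 0.01 * 105 = 1.05
c*V^2 = 0.00074 * 11025 = 8.1585
R_per_t = 1.73 + 1.05 + 8.1585 = 10.9385 N/t
R_total = 10.9385 * 187 = 2045.50 N

2045.50


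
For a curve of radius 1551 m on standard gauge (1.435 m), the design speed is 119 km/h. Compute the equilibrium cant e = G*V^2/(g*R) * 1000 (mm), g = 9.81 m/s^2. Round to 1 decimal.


Convert speed: V = 119 / 3.6 = 33.0556 m/s
Apply formula: e = 1.435 * 33.0556^2 / (9.81 * 1551)
e = 1.435 * 1092.6698 / 15215.31
e = 0.103053 m = 103.1 mm

103.1


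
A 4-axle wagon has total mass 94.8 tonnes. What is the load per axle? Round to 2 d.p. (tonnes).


Load per axle = total weight / number of axles
Load = 94.8 / 4
Load = 23.70 tonnes

23.70


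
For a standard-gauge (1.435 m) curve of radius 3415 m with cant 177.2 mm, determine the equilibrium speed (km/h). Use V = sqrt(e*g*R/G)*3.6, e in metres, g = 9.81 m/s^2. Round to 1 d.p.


Convert cant: e = 177.2 mm = 0.1772 m
V_ms = sqrt(0.1772 * 9.81 * 3415 / 1.435)
V_ms = sqrt(4136.866746) = 64.3185 m/s
V = 64.3185 * 3.6 = 231.5 km/h

231.5


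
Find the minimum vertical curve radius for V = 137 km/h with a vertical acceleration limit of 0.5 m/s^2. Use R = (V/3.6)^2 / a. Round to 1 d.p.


Convert speed: V = 137 / 3.6 = 38.0556 m/s
V^2 = 1448.2253 m^2/s^2
R_v = 1448.2253 / 0.5
R_v = 2896.5 m

2896.5


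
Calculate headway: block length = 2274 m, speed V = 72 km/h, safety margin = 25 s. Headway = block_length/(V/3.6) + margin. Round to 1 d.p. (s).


V = 72 / 3.6 = 20.0 m/s
Block traversal time = 2274 / 20.0 = 113.7 s
Headway = 113.7 + 25
Headway = 138.7 s

138.7


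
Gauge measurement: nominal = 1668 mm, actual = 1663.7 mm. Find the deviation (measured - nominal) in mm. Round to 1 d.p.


Deviation = measured - nominal
Deviation = 1663.7 - 1668
Deviation = -4.3 mm

-4.3
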